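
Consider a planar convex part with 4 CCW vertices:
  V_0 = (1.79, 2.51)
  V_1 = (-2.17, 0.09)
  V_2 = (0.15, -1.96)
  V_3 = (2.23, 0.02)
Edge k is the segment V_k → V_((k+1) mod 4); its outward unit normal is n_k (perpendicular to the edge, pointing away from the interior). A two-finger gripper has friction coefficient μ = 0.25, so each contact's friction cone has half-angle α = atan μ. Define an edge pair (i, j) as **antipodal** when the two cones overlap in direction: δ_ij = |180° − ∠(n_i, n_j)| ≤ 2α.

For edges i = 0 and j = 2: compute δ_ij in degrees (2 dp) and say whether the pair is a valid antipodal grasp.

δ = 12.16°, valid

α = atan 0.25 = 14.04°;  2α = 28.07°
edge 0: e_0 = (-3.96, -2.42);  n_0 = (-0.5215, +0.8533)
edge 2: e_2 = (+2.08, +1.98);  n_2 = (+0.6895, -0.7243)
∠(n_0, n_2) = 167.84°
δ = |180° − 167.84°| = 12.16°
12.16° ≤ 2α = 28.07°  →  valid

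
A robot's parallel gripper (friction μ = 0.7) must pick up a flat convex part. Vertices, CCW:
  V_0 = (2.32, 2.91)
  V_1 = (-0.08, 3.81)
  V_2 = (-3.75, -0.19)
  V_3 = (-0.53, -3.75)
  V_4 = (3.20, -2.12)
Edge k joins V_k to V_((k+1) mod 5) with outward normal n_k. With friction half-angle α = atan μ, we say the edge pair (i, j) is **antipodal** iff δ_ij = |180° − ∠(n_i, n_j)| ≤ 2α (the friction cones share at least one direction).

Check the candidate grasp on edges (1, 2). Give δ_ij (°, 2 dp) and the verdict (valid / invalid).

δ = 95.33°, invalid

α = atan 0.7 = 34.99°;  2α = 69.98°
edge 1: e_1 = (-3.67, -4.00);  n_1 = (-0.7368, +0.6761)
edge 2: e_2 = (+3.22, -3.56);  n_2 = (-0.7416, -0.6708)
∠(n_1, n_2) = 84.67°
δ = |180° − 84.67°| = 95.33°
95.33° > 2α = 69.98°  →  invalid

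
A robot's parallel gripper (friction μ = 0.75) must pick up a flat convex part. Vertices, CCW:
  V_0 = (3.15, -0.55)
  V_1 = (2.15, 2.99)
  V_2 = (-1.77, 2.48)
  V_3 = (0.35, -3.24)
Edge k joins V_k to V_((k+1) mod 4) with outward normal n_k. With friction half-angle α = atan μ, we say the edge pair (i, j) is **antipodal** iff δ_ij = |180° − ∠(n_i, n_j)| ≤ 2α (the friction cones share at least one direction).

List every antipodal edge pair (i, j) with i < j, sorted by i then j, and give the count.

α = atan 0.75 = 36.87°;  2α = 73.74°
n_0 = (+0.9623, +0.2718)
n_1 = (-0.1290, +0.9916)
n_2 = (-0.9377, -0.3475)
n_3 = (+0.6928, -0.7211)
  (0,1): δ = 98.36°  ·
  (0,2): δ = 4.56°  ✓
  (0,3): δ = 118.08°  ·
  (1,2): δ = 77.08°  ·
  (1,3): δ = 36.44°  ✓
  (2,3): δ = 66.48°  ✓
antipodal pairs: 3

count = 3; pairs: (0,2), (1,3), (2,3)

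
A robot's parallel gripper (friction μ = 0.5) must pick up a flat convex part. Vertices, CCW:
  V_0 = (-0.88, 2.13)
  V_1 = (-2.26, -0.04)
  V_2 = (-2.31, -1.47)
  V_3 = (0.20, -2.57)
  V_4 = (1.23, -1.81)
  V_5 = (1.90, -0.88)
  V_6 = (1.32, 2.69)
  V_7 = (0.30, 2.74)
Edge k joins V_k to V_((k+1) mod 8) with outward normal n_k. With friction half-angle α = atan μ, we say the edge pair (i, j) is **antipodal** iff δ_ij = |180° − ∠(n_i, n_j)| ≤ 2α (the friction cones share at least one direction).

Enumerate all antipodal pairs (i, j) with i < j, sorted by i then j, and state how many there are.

α = atan 0.5 = 26.57°;  2α = 53.13°
n_0 = (-0.8438, +0.5366)
n_1 = (-0.9994, +0.0349)
n_2 = (-0.4014, -0.9159)
n_3 = (+0.5937, -0.8047)
n_4 = (+0.8114, -0.5845)
n_5 = (+0.9871, +0.1604)
n_6 = (+0.0490, +0.9988)
n_7 = (-0.4592, +0.8883)
  (0,1): δ = 149.55°  ·
  (0,2): δ = 81.21°  ·
  (0,3): δ = 21.12°  ✓
  (0,4): δ = 3.32°  ✓
  (0,5): δ = 41.68°  ✓
  (0,6): δ = 119.65°  ·
  (0,7): δ = 149.79°  ·
  (1,2): δ = 111.66°  ·
  (1,3): δ = 51.58°  ✓
  (1,4): δ = 33.77°  ✓
  (1,5): δ = 11.23°  ✓
  (1,6): δ = 89.20°  ·
  (1,7): δ = 119.34°  ·
  (2,3): δ = 119.91°  ·
  (2,4): δ = 102.10°  ·
  (2,5): δ = 57.11°  ·
  (2,6): δ = 20.86°  ✓
  (2,7): δ = 51.00°  ✓
  (3,4): δ = 162.19°  ·
  (3,5): δ = 117.19°  ·
  (3,6): δ = 39.23°  ✓
  (3,7): δ = 9.09°  ✓
  (4,5): δ = 135.00°  ·
  (4,6): δ = 57.04°  ·
  (4,7): δ = 26.89°  ✓
  (5,6): δ = 102.03°  ·
  (5,7): δ = 71.89°  ·
  (6,7): δ = 149.86°  ·
antipodal pairs: 11

count = 11; pairs: (0,3), (0,4), (0,5), (1,3), (1,4), (1,5), (2,6), (2,7), (3,6), (3,7), (4,7)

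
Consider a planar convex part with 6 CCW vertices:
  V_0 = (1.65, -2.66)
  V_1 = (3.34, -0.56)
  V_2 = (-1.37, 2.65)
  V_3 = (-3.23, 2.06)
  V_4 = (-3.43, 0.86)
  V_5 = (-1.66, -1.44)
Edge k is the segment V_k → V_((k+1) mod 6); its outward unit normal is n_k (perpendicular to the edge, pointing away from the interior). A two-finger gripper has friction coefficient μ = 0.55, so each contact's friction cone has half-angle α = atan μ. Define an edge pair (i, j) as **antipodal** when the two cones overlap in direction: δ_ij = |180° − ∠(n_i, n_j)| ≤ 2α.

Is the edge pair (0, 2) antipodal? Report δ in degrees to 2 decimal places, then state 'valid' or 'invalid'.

δ = 33.57°, valid

α = atan 0.55 = 28.81°;  2α = 57.62°
edge 0: e_0 = (+1.69, +2.10);  n_0 = (+0.7791, -0.6270)
edge 2: e_2 = (-1.86, -0.59);  n_2 = (-0.3024, +0.9532)
∠(n_0, n_2) = 146.43°
δ = |180° − 146.43°| = 33.57°
33.57° ≤ 2α = 57.62°  →  valid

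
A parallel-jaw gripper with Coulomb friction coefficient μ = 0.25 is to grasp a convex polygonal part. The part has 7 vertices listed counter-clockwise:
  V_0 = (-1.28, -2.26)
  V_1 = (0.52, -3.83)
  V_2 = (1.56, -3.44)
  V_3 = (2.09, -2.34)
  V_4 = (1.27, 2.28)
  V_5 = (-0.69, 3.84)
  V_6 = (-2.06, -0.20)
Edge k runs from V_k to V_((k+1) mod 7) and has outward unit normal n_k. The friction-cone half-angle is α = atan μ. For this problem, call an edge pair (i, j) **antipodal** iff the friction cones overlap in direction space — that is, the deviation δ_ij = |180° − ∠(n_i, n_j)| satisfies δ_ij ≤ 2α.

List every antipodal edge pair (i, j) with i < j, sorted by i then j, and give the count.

α = atan 0.25 = 14.04°;  2α = 28.07°
n_0 = (-0.6573, -0.7536)
n_1 = (+0.3511, -0.9363)
n_2 = (+0.9009, -0.4341)
n_3 = (+0.9846, +0.1748)
n_4 = (+0.6227, +0.7824)
n_5 = (-0.9470, +0.3211)
n_6 = (-0.9352, -0.3541)
  (0,1): δ = 118.35°  ·
  (0,2): δ = 74.63°  ·
  (0,3): δ = 38.84°  ·
  (0,4): δ = 2.58°  ✓
  (0,5): δ = 112.36°  ·
  (0,6): δ = 151.83°  ·
  (1,2): δ = 136.28°  ·
  (1,3): δ = 100.49°  ·
  (1,4): δ = 59.07°  ·
  (1,5): δ = 50.71°  ·
  (1,6): δ = 90.18°  ·
  (2,3): δ = 144.21°  ·
  (2,4): δ = 102.79°  ·
  (2,5): δ = 6.99°  ✓
  (2,6): δ = 46.46°  ·
  (3,4): δ = 138.58°  ·
  (3,5): δ = 28.80°  ·
  (3,6): δ = 10.67°  ✓
  (4,5): δ = 70.22°  ·
  (4,6): δ = 30.74°  ·
  (5,6): δ = 140.53°  ·
antipodal pairs: 3

count = 3; pairs: (0,4), (2,5), (3,6)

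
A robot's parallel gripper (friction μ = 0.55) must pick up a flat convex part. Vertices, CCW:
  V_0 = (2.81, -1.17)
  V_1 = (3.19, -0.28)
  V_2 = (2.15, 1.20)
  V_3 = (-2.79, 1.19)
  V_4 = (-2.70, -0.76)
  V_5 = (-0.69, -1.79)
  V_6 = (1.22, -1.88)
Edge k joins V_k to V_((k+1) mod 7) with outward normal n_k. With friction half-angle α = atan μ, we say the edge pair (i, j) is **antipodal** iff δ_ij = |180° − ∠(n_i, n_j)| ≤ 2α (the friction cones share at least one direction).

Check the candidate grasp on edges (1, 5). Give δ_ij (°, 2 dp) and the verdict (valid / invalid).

δ = 52.21°, valid

α = atan 0.55 = 28.81°;  2α = 57.62°
edge 1: e_1 = (-1.04, +1.48);  n_1 = (+0.8182, +0.5749)
edge 5: e_5 = (+1.91, -0.09);  n_5 = (-0.0471, -0.9989)
∠(n_1, n_5) = 127.79°
δ = |180° − 127.79°| = 52.21°
52.21° ≤ 2α = 57.62°  →  valid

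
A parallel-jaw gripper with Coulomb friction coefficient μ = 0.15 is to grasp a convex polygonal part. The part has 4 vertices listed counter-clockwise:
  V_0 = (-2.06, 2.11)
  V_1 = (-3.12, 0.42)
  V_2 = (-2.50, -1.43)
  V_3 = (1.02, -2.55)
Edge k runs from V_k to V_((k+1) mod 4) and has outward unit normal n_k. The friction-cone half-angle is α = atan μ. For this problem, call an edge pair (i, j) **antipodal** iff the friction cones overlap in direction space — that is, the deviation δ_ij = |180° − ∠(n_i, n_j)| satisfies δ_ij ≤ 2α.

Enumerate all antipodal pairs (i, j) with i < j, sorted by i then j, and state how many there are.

α = atan 0.15 = 8.53°;  2α = 17.06°
n_0 = (-0.8472, +0.5314)
n_1 = (-0.9482, -0.3178)
n_2 = (-0.3032, -0.9529)
n_3 = (+0.8342, +0.5514)
  (0,1): δ = 129.38°  ·
  (0,2): δ = 75.55°  ·
  (0,3): δ = 65.56°  ·
  (1,2): δ = 126.18°  ·
  (1,3): δ = 14.93°  ✓
  (2,3): δ = 38.89°  ·
antipodal pairs: 1

count = 1; pairs: (1,3)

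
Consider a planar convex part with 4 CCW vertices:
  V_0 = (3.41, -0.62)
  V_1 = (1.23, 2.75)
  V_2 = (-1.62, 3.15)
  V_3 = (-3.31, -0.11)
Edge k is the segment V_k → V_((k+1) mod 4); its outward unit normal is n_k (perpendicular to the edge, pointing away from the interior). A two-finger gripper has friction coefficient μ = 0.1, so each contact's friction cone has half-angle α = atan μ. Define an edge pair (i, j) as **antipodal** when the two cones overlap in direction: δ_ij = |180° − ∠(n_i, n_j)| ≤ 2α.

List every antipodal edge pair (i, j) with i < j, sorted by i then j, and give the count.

count = 1; pairs: (1,3)

α = atan 0.1 = 5.71°;  2α = 11.42°
n_0 = (+0.8396, +0.5431)
n_1 = (+0.1390, +0.9903)
n_2 = (-0.8878, +0.4602)
n_3 = (-0.0757, -0.9971)
  (0,1): δ = 130.89°  ·
  (0,2): δ = 60.30°  ·
  (0,3): δ = 52.76°  ·
  (1,2): δ = 109.41°  ·
  (1,3): δ = 3.65°  ✓
  (2,3): δ = 66.94°  ·
antipodal pairs: 1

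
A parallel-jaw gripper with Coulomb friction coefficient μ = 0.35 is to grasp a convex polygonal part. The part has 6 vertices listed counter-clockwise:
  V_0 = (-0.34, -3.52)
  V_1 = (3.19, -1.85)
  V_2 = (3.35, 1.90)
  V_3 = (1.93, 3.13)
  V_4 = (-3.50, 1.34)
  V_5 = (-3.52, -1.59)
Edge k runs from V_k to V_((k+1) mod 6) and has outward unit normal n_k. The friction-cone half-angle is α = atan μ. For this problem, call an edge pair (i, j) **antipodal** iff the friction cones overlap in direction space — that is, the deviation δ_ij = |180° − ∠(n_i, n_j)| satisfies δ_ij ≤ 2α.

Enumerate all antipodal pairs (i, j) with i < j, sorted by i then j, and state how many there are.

count = 3; pairs: (0,3), (1,4), (2,5)

α = atan 0.35 = 19.29°;  2α = 38.58°
n_0 = (+0.4276, -0.9039)
n_1 = (+0.9991, -0.0426)
n_2 = (+0.6547, +0.7559)
n_3 = (-0.3131, +0.9497)
n_4 = (-1.0000, +0.0068)
n_5 = (-0.5188, -0.8549)
  (0,1): δ = 117.76°  ·
  (0,2): δ = 66.22°  ·
  (0,3): δ = 7.07°  ✓
  (0,4): δ = 64.29°  ·
  (0,5): δ = 123.43°  ·
  (1,2): δ = 128.46°  ·
  (1,3): δ = 69.31°  ·
  (1,4): δ = 2.05°  ✓
  (1,5): δ = 61.19°  ·
  (2,3): δ = 120.86°  ·
  (2,4): δ = 49.49°  ·
  (2,5): δ = 9.64°  ✓
  (3,4): δ = 108.64°  ·
  (3,5): δ = 49.50°  ·
  (4,5): δ = 120.86°  ·
antipodal pairs: 3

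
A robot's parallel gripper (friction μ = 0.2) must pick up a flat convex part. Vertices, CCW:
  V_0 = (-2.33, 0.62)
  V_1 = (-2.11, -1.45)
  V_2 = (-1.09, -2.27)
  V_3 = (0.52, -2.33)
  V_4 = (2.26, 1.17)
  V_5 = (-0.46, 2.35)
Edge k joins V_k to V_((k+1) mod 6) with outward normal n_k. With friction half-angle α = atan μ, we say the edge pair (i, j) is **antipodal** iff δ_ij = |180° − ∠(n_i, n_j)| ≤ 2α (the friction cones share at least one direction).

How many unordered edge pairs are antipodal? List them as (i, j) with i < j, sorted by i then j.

count = 3; pairs: (1,4), (2,4), (3,5)

α = atan 0.2 = 11.31°;  2α = 22.62°
n_0 = (-0.9944, -0.1057)
n_1 = (-0.6266, -0.7794)
n_2 = (-0.0372, -0.9993)
n_3 = (+0.8954, -0.4452)
n_4 = (+0.3980, +0.9174)
n_5 = (-0.6791, +0.7341)
  (0,1): δ = 134.86°  ·
  (0,2): δ = 98.20°  ·
  (0,3): δ = 32.50°  ·
  (0,4): δ = 60.48°  ·
  (0,5): δ = 126.71°  ·
  (1,2): δ = 143.34°  ·
  (1,3): δ = 77.64°  ·
  (1,4): δ = 15.34°  ✓
  (1,5): δ = 81.57°  ·
  (2,3): δ = 114.30°  ·
  (2,4): δ = 21.32°  ✓
  (2,5): δ = 44.91°  ·
  (3,4): δ = 87.02°  ·
  (3,5): δ = 20.79°  ✓
  (4,5): δ = 113.77°  ·
antipodal pairs: 3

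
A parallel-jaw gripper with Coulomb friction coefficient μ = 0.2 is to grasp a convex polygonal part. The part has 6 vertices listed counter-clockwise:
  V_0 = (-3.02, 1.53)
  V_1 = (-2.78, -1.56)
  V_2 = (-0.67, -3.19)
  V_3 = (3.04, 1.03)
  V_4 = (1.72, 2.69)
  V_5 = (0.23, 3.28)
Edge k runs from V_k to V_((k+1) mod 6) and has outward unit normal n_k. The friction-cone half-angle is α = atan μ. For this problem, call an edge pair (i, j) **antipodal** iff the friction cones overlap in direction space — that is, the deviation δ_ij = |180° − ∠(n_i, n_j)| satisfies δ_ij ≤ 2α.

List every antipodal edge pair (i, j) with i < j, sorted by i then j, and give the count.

count = 3; pairs: (1,3), (1,4), (2,5)

α = atan 0.2 = 11.31°;  2α = 22.62°
n_0 = (-0.9970, -0.0774)
n_1 = (-0.6113, -0.7914)
n_2 = (+0.7510, -0.6603)
n_3 = (+0.7827, +0.6224)
n_4 = (+0.3682, +0.9298)
n_5 = (-0.4741, +0.8805)
  (0,1): δ = 132.13°  ·
  (0,2): δ = 45.76°  ·
  (0,3): δ = 34.05°  ·
  (0,4): δ = 63.96°  ·
  (0,5): δ = 113.86°  ·
  (1,2): δ = 93.63°  ·
  (1,3): δ = 13.82°  ✓
  (1,4): δ = 16.08°  ✓
  (1,5): δ = 65.99°  ·
  (2,3): δ = 100.19°  ·
  (2,4): δ = 70.28°  ·
  (2,5): δ = 20.38°  ✓
  (3,4): δ = 150.09°  ·
  (3,5): δ = 100.19°  ·
  (4,5): δ = 130.10°  ·
antipodal pairs: 3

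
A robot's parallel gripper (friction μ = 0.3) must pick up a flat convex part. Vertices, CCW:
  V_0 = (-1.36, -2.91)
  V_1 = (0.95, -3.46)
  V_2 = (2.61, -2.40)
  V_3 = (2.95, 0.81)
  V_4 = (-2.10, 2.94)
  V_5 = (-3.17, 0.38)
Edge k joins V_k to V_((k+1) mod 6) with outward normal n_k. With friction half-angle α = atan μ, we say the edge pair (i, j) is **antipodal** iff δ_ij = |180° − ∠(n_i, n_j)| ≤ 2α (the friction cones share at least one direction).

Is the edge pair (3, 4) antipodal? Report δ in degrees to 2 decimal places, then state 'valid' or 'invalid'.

δ = 89.81°, invalid

α = atan 0.3 = 16.70°;  2α = 33.40°
edge 3: e_3 = (-5.05, +2.13);  n_3 = (+0.3886, +0.9214)
edge 4: e_4 = (-1.07, -2.56);  n_4 = (-0.9226, +0.3856)
∠(n_3, n_4) = 90.19°
δ = |180° − 90.19°| = 89.81°
89.81° > 2α = 33.40°  →  invalid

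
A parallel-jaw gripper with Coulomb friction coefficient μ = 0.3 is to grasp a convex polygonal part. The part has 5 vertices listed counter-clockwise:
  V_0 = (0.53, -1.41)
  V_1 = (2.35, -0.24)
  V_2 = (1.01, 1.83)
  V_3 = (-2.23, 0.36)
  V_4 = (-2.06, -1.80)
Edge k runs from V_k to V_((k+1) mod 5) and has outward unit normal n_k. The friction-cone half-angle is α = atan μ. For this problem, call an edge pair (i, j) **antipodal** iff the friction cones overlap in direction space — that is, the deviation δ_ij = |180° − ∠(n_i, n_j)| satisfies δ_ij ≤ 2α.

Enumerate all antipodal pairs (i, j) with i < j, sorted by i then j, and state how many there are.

count = 3; pairs: (0,2), (1,3), (2,4)

α = atan 0.3 = 16.70°;  2α = 33.40°
n_0 = (+0.5408, -0.8412)
n_1 = (+0.8395, +0.5434)
n_2 = (-0.4132, +0.9107)
n_3 = (-0.9969, -0.0785)
n_4 = (+0.1489, -0.9889)
  (0,1): δ = 89.82°  ·
  (0,2): δ = 8.33°  ✓
  (0,3): δ = 61.76°  ·
  (0,4): δ = 155.83°  ·
  (1,2): δ = 98.51°  ·
  (1,3): δ = 28.42°  ✓
  (1,4): δ = 65.65°  ·
  (2,3): δ = 109.90°  ·
  (2,4): δ = 15.84°  ✓
  (3,4): δ = 85.94°  ·
antipodal pairs: 3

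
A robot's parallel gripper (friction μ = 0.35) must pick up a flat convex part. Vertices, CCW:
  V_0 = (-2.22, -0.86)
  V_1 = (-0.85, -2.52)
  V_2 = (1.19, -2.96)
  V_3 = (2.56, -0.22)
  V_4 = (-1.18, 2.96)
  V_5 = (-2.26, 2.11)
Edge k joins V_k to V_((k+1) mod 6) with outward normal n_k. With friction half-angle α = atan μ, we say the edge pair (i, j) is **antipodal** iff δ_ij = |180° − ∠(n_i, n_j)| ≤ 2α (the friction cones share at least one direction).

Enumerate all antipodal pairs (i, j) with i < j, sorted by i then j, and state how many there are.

α = atan 0.35 = 19.29°;  2α = 38.58°
n_0 = (-0.7713, -0.6365)
n_1 = (-0.2108, -0.9775)
n_2 = (+0.8944, -0.4472)
n_3 = (+0.6478, +0.7618)
n_4 = (-0.6185, +0.7858)
n_5 = (-0.9999, -0.0135)
  (0,1): δ = 141.70°  ·
  (0,2): δ = 66.10°  ·
  (0,3): δ = 10.09°  ✓
  (0,4): δ = 88.67°  ·
  (0,5): δ = 141.24°  ·
  (1,2): δ = 104.39°  ·
  (1,3): δ = 28.20°  ✓
  (1,4): δ = 50.38°  ·
  (1,5): δ = 102.94°  ·
  (2,3): δ = 103.81°  ·
  (2,4): δ = 25.23°  ✓
  (2,5): δ = 27.34°  ✓
  (3,4): δ = 101.42°  ·
  (3,5): δ = 48.85°  ·
  (4,5): δ = 127.43°  ·
antipodal pairs: 4

count = 4; pairs: (0,3), (1,3), (2,4), (2,5)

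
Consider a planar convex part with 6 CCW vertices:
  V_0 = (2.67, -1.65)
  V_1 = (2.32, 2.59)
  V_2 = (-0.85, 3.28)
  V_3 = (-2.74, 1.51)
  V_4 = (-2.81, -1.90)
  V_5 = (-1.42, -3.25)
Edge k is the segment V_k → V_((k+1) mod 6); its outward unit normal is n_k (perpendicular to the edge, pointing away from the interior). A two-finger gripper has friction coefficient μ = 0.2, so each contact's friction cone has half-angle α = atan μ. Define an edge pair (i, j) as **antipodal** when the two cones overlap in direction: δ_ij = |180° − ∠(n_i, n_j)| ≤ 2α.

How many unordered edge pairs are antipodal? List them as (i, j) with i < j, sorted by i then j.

α = atan 0.2 = 11.31°;  2α = 22.62°
n_0 = (+0.9966, +0.0823)
n_1 = (+0.2127, +0.9771)
n_2 = (-0.6836, +0.7299)
n_3 = (-0.9998, +0.0205)
n_4 = (-0.6967, -0.7174)
n_5 = (+0.3643, -0.9313)
  (0,1): δ = 107.00°  ·
  (0,2): δ = 51.60°  ·
  (0,3): δ = 5.89°  ✓
  (0,4): δ = 41.12°  ·
  (0,5): δ = 106.65°  ·
  (1,2): δ = 124.60°  ·
  (1,3): δ = 78.90°  ·
  (1,4): δ = 31.88°  ·
  (1,5): δ = 33.65°  ·
  (2,3): δ = 134.30°  ·
  (2,4): δ = 87.29°  ·
  (2,5): δ = 21.76°  ✓
  (3,4): δ = 132.99°  ·
  (3,5): δ = 67.46°  ·
  (4,5): δ = 114.47°  ·
antipodal pairs: 2

count = 2; pairs: (0,3), (2,5)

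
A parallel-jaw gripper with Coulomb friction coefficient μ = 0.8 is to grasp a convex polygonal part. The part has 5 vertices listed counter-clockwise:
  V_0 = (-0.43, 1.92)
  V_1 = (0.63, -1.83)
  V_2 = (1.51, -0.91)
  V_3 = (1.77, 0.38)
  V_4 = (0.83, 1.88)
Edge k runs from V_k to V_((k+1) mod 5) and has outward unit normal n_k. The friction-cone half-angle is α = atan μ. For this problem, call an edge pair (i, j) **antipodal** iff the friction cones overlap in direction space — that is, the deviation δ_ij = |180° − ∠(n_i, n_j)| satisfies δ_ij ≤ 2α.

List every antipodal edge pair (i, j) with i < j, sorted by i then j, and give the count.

α = atan 0.8 = 38.66°;  2α = 77.32°
n_0 = (-0.9623, -0.2720)
n_1 = (+0.7226, -0.6912)
n_2 = (+0.9803, -0.1976)
n_3 = (+0.8474, +0.5310)
n_4 = (+0.0317, +0.9995)
  (0,1): δ = 59.51°  ✓
  (0,2): δ = 27.18°  ✓
  (0,3): δ = 16.29°  ✓
  (0,4): δ = 72.40°  ✓
  (1,2): δ = 147.67°  ·
  (1,3): δ = 104.20°  ·
  (1,4): δ = 48.09°  ✓
  (2,3): δ = 136.53°  ·
  (2,4): δ = 80.42°  ·
  (3,4): δ = 123.89°  ·
antipodal pairs: 5

count = 5; pairs: (0,1), (0,2), (0,3), (0,4), (1,4)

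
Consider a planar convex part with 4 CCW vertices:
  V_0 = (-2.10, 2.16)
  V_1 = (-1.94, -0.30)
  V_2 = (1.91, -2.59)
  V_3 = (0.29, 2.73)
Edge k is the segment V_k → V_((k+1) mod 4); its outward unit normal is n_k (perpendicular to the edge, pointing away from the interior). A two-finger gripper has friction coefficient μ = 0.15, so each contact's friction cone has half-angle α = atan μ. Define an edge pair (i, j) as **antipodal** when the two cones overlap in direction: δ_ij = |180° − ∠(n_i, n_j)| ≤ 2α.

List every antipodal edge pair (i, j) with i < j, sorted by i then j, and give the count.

count = 1; pairs: (0,2)

α = atan 0.15 = 8.53°;  2α = 17.06°
n_0 = (-0.9979, -0.0649)
n_1 = (-0.5112, -0.8595)
n_2 = (+0.9566, +0.2913)
n_3 = (-0.2320, +0.9727)
  (0,1): δ = 124.47°  ·
  (0,2): δ = 13.21°  ✓
  (0,3): δ = 99.69°  ·
  (1,2): δ = 42.32°  ·
  (1,3): δ = 44.16°  ·
  (2,3): δ = 93.52°  ·
antipodal pairs: 1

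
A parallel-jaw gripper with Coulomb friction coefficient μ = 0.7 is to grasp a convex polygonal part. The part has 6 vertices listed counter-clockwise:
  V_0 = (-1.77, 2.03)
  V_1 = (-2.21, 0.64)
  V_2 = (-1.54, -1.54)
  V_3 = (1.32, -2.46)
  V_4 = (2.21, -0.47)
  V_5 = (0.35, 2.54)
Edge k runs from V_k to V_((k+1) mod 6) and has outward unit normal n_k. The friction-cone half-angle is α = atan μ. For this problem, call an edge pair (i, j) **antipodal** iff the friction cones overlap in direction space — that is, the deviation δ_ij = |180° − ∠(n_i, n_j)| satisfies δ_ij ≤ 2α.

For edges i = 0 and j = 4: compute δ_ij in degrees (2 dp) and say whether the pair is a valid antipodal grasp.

α = atan 0.7 = 34.99°;  2α = 69.98°
edge 0: e_0 = (-0.44, -1.39);  n_0 = (-0.9534, +0.3018)
edge 4: e_4 = (-1.86, +3.01);  n_4 = (+0.8507, +0.5257)
∠(n_0, n_4) = 130.72°
δ = |180° − 130.72°| = 49.28°
49.28° ≤ 2α = 69.98°  →  valid

δ = 49.28°, valid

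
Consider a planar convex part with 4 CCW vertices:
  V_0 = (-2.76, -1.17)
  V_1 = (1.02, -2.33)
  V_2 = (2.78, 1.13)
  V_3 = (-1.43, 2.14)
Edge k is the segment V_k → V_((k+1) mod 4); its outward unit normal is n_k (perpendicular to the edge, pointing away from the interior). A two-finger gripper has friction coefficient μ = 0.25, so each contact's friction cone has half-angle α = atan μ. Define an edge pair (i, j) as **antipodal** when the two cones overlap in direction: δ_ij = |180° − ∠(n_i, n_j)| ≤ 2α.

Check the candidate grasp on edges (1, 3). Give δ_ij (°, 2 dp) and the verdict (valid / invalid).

α = atan 0.25 = 14.04°;  2α = 28.07°
edge 1: e_1 = (+1.76, +3.46);  n_1 = (+0.8913, -0.4534)
edge 3: e_3 = (-1.33, -3.31);  n_3 = (-0.9279, +0.3728)
∠(n_1, n_3) = 174.93°
δ = |180° − 174.93°| = 5.07°
5.07° ≤ 2α = 28.07°  →  valid

δ = 5.07°, valid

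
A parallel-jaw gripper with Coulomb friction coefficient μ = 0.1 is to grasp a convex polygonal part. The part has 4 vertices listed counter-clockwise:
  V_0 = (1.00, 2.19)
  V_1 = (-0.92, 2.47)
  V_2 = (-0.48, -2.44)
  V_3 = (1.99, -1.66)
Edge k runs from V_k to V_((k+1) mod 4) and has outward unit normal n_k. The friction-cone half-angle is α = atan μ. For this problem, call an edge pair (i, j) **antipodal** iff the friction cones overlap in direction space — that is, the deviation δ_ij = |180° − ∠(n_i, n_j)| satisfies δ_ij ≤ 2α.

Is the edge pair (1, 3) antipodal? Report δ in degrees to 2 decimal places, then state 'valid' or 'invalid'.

δ = 9.30°, valid

α = atan 0.1 = 5.71°;  2α = 11.42°
edge 1: e_1 = (+0.44, -4.91);  n_1 = (-0.9960, -0.0893)
edge 3: e_3 = (-0.99, +3.85);  n_3 = (+0.9685, +0.2490)
∠(n_1, n_3) = 170.70°
δ = |180° − 170.70°| = 9.30°
9.30° ≤ 2α = 11.42°  →  valid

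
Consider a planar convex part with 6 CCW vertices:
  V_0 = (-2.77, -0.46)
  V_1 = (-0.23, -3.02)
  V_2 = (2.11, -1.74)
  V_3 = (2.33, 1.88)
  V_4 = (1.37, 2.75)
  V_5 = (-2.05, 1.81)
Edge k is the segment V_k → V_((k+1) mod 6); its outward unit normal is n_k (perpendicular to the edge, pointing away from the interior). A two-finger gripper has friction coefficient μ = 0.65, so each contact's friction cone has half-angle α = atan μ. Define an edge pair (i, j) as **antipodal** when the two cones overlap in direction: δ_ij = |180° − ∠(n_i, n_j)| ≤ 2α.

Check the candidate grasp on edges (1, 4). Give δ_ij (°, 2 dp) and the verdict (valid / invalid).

α = atan 0.65 = 33.02°;  2α = 66.05°
edge 1: e_1 = (+2.34, +1.28);  n_1 = (+0.4799, -0.8773)
edge 4: e_4 = (-3.42, -0.94);  n_4 = (-0.2650, +0.9642)
∠(n_1, n_4) = 166.69°
δ = |180° − 166.69°| = 13.31°
13.31° ≤ 2α = 66.05°  →  valid

δ = 13.31°, valid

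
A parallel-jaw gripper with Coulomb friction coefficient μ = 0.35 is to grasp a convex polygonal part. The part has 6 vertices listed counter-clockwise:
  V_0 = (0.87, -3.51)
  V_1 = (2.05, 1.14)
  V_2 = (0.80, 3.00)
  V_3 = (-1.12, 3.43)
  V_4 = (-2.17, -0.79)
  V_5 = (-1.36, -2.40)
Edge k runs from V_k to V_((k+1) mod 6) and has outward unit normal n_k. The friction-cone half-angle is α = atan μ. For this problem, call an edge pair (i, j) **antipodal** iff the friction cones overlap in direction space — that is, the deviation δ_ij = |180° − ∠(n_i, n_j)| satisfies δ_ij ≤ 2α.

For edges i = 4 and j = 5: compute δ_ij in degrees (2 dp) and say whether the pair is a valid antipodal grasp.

δ = 143.17°, invalid

α = atan 0.35 = 19.29°;  2α = 38.58°
edge 4: e_4 = (+0.81, -1.61);  n_4 = (-0.8933, -0.4494)
edge 5: e_5 = (+2.23, -1.11);  n_5 = (-0.4456, -0.8952)
∠(n_4, n_5) = 36.83°
δ = |180° − 36.83°| = 143.17°
143.17° > 2α = 38.58°  →  invalid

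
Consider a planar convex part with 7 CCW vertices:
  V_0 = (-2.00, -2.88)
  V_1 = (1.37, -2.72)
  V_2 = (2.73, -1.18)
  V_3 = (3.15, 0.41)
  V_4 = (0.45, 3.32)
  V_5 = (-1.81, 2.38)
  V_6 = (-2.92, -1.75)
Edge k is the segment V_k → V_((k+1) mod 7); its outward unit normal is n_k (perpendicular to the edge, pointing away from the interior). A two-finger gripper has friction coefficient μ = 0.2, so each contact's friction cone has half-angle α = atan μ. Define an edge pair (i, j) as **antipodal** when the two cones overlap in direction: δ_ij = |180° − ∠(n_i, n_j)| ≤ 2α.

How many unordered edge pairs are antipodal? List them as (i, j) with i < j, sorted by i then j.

α = atan 0.2 = 11.31°;  2α = 22.62°
n_0 = (+0.0474, -0.9989)
n_1 = (+0.7496, -0.6619)
n_2 = (+0.9668, -0.2554)
n_3 = (+0.7331, +0.6802)
n_4 = (-0.3840, +0.9233)
n_5 = (-0.9657, +0.2596)
n_6 = (-0.7755, -0.6314)
  (0,1): δ = 134.17°  ·
  (0,2): δ = 107.51°  ·
  (0,3): δ = 49.86°  ·
  (0,4): δ = 19.87°  ✓
  (0,5): δ = 72.24°  ·
  (0,6): δ = 126.43°  ·
  (1,2): δ = 153.35°  ·
  (1,3): δ = 95.70°  ·
  (1,4): δ = 25.97°  ·
  (1,5): δ = 26.40°  ·
  (1,6): δ = 80.60°  ·
  (2,3): δ = 122.35°  ·
  (2,4): δ = 52.62°  ·
  (2,5): δ = 0.25°  ✓
  (2,6): δ = 53.95°  ·
  (3,4): δ = 110.27°  ·
  (3,5): δ = 57.90°  ·
  (3,6): δ = 3.71°  ✓
  (4,5): δ = 127.63°  ·
  (4,6): δ = 73.43°  ·
  (5,6): δ = 125.81°  ·
antipodal pairs: 3

count = 3; pairs: (0,4), (2,5), (3,6)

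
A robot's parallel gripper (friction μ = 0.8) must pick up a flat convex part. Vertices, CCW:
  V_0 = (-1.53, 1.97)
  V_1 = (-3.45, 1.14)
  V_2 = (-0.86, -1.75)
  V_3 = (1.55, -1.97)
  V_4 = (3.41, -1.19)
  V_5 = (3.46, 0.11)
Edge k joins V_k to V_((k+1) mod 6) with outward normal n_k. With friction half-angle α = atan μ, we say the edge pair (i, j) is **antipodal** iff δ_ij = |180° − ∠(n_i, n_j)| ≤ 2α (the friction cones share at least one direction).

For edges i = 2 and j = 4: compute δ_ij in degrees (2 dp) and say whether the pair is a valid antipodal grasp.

δ = 86.99°, invalid

α = atan 0.8 = 38.66°;  2α = 77.32°
edge 2: e_2 = (+2.41, -0.22);  n_2 = (-0.0909, -0.9959)
edge 4: e_4 = (+0.05, +1.30);  n_4 = (+0.9993, -0.0384)
∠(n_2, n_4) = 93.01°
δ = |180° − 93.01°| = 86.99°
86.99° > 2α = 77.32°  →  invalid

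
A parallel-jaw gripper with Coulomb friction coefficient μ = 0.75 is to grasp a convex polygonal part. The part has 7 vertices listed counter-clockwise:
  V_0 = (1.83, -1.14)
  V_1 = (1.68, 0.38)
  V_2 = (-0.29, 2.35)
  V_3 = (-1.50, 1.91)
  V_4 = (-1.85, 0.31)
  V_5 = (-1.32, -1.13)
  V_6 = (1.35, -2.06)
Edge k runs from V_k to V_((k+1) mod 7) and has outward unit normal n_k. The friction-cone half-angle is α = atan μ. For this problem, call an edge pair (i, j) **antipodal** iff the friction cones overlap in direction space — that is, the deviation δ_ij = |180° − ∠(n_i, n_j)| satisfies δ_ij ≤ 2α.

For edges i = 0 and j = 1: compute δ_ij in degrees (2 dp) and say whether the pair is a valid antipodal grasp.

α = atan 0.75 = 36.87°;  2α = 73.74°
edge 0: e_0 = (-0.15, +1.52);  n_0 = (+0.9952, +0.0982)
edge 1: e_1 = (-1.97, +1.97);  n_1 = (+0.7071, +0.7071)
∠(n_0, n_1) = 39.36°
δ = |180° − 39.36°| = 140.64°
140.64° > 2α = 73.74°  →  invalid

δ = 140.64°, invalid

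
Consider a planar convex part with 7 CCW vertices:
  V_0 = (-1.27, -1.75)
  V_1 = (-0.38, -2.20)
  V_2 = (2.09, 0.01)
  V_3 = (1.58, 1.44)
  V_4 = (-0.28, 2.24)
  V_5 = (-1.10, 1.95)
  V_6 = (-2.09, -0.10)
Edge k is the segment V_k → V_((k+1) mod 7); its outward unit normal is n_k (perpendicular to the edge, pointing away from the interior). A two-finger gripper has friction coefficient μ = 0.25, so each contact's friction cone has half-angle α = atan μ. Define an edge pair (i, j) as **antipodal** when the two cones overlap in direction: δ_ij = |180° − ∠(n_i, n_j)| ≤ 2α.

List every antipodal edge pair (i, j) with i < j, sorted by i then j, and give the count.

α = atan 0.25 = 14.04°;  2α = 28.07°
n_0 = (-0.4512, -0.8924)
n_1 = (+0.6668, -0.7452)
n_2 = (+0.9419, +0.3359)
n_3 = (+0.3951, +0.9186)
n_4 = (-0.3334, +0.9428)
n_5 = (-0.9005, +0.4349)
n_6 = (-0.8955, -0.4450)
  (0,1): δ = 111.36°  ·
  (0,2): δ = 43.55°  ·
  (0,3): δ = 3.55°  ✓
  (0,4): δ = 46.30°  ·
  (0,5): δ = 91.04°  ·
  (0,6): δ = 143.25°  ·
  (1,2): δ = 112.19°  ·
  (1,3): δ = 65.09°  ·
  (1,4): δ = 22.34°  ✓
  (1,5): δ = 22.40°  ✓
  (1,6): δ = 74.61°  ·
  (2,3): δ = 132.90°  ·
  (2,4): δ = 90.15°  ·
  (2,5): δ = 45.41°  ·
  (2,6): δ = 6.80°  ✓
  (3,4): δ = 137.25°  ·
  (3,5): δ = 92.50°  ·
  (3,6): δ = 40.30°  ·
  (4,5): δ = 135.25°  ·
  (4,6): δ = 83.05°  ·
  (5,6): δ = 127.80°  ·
antipodal pairs: 4

count = 4; pairs: (0,3), (1,4), (1,5), (2,6)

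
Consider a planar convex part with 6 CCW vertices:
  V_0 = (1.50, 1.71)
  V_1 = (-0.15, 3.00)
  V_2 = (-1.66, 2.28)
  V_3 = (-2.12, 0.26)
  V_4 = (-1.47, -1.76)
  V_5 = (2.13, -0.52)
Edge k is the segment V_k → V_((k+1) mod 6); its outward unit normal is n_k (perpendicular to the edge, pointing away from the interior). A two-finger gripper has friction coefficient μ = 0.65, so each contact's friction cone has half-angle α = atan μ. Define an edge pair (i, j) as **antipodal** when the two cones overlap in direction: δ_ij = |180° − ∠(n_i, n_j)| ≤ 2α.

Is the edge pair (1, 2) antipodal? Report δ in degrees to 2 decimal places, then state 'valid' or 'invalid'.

α = atan 0.65 = 33.02°;  2α = 66.05°
edge 1: e_1 = (-1.51, -0.72);  n_1 = (-0.4304, +0.9026)
edge 2: e_2 = (-0.46, -2.02);  n_2 = (-0.9750, +0.2220)
∠(n_1, n_2) = 51.68°
δ = |180° − 51.68°| = 128.32°
128.32° > 2α = 66.05°  →  invalid

δ = 128.32°, invalid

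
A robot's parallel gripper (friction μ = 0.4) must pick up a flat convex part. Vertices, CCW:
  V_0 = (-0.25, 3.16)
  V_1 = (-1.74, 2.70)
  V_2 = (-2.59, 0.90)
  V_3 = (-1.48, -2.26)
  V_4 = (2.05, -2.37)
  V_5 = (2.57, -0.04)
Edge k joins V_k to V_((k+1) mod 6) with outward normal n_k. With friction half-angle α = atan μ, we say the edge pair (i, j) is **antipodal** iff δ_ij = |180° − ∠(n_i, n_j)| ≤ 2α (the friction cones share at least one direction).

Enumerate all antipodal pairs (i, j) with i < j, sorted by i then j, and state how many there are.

α = atan 0.4 = 21.80°;  2α = 43.60°
n_0 = (-0.2950, +0.9555)
n_1 = (-0.9042, +0.4270)
n_2 = (-0.9435, -0.3314)
n_3 = (-0.0311, -0.9995)
n_4 = (+0.9760, -0.2178)
n_5 = (+0.7502, +0.6612)
  (0,1): δ = 132.43°  ·
  (0,2): δ = 87.80°  ·
  (0,3): δ = 18.94°  ✓
  (0,4): δ = 60.26°  ·
  (0,5): δ = 114.23°  ·
  (1,2): δ = 135.37°  ·
  (1,3): δ = 66.51°  ·
  (1,4): δ = 12.70°  ✓
  (1,5): δ = 66.67°  ·
  (2,3): δ = 111.14°  ·
  (2,4): δ = 31.94°  ✓
  (2,5): δ = 22.03°  ✓
  (3,4): δ = 100.80°  ·
  (3,5): δ = 46.83°  ·
  (4,5): δ = 126.03°  ·
antipodal pairs: 4

count = 4; pairs: (0,3), (1,4), (2,4), (2,5)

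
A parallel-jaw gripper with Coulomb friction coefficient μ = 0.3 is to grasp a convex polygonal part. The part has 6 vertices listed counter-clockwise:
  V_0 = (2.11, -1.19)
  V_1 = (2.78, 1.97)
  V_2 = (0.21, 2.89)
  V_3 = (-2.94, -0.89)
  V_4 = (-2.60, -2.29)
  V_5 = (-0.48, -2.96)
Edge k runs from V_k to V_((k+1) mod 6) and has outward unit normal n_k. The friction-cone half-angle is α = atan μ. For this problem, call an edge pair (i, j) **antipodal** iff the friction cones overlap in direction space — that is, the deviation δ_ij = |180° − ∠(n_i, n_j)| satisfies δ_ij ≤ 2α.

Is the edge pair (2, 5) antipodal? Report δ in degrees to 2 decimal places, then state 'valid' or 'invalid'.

δ = 15.85°, valid

α = atan 0.3 = 16.70°;  2α = 33.40°
edge 2: e_2 = (-3.15, -3.78);  n_2 = (-0.7682, +0.6402)
edge 5: e_5 = (+2.59, +1.77);  n_5 = (+0.5642, -0.8256)
∠(n_2, n_5) = 164.15°
δ = |180° − 164.15°| = 15.85°
15.85° ≤ 2α = 33.40°  →  valid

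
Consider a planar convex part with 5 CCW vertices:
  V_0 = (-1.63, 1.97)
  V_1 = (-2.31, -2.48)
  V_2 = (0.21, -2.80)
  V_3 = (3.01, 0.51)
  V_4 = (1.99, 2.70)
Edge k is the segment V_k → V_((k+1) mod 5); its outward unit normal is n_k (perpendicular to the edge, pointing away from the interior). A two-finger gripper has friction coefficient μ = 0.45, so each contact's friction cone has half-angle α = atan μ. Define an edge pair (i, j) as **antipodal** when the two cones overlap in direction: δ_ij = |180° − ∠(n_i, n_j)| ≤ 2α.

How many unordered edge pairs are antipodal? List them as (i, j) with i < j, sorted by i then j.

count = 4; pairs: (0,2), (0,3), (1,4), (2,4)

α = atan 0.45 = 24.23°;  2α = 48.46°
n_0 = (-0.9885, +0.1511)
n_1 = (-0.1260, -0.9920)
n_2 = (+0.7635, -0.6458)
n_3 = (+0.9065, +0.4222)
n_4 = (-0.1977, +0.9803)
  (0,1): δ = 88.55°  ·
  (0,2): δ = 31.54°  ✓
  (0,3): δ = 33.66°  ✓
  (0,4): δ = 110.09°  ·
  (1,2): δ = 122.99°  ·
  (1,3): δ = 57.79°  ·
  (1,4): δ = 18.64°  ✓
  (2,3): δ = 114.80°  ·
  (2,4): δ = 38.37°  ✓
  (3,4): δ = 103.57°  ·
antipodal pairs: 4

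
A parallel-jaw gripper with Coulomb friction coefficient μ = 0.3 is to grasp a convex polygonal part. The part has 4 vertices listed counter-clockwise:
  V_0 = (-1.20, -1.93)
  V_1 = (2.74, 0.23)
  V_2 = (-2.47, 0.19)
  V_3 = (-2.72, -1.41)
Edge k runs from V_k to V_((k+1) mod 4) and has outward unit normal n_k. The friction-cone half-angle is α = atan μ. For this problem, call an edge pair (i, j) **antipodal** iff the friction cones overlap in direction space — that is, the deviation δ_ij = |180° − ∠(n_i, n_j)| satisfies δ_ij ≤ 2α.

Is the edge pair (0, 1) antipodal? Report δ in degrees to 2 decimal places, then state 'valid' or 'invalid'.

α = atan 0.3 = 16.70°;  2α = 33.40°
edge 0: e_0 = (+3.94, +2.16);  n_0 = (+0.4807, -0.8769)
edge 1: e_1 = (-5.21, -0.04);  n_1 = (-0.0077, +1.0000)
∠(n_0, n_1) = 151.71°
δ = |180° − 151.71°| = 28.29°
28.29° ≤ 2α = 33.40°  →  valid

δ = 28.29°, valid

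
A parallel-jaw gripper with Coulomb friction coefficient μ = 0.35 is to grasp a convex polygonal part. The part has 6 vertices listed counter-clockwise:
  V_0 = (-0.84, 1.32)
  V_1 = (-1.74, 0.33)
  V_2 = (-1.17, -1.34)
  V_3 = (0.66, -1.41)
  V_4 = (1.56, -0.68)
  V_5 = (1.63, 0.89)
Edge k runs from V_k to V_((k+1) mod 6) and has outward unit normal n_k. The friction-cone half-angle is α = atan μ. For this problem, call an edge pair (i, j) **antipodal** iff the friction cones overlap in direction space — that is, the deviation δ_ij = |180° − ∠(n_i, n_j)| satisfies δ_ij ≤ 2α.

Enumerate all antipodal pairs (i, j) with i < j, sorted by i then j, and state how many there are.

count = 3; pairs: (0,3), (1,4), (2,5)

α = atan 0.35 = 19.29°;  2α = 38.58°
n_0 = (-0.7399, +0.6727)
n_1 = (-0.9464, -0.3230)
n_2 = (-0.0382, -0.9993)
n_3 = (+0.6299, -0.7766)
n_4 = (+0.9990, -0.0445)
n_5 = (+0.1715, +0.9852)
  (0,1): δ = 118.88°  ·
  (0,2): δ = 49.92°  ·
  (0,3): δ = 8.68°  ✓
  (0,4): δ = 39.72°  ·
  (0,5): δ = 122.40°  ·
  (1,2): δ = 111.04°  ·
  (1,3): δ = 69.80°  ·
  (1,4): δ = 21.40°  ✓
  (1,5): δ = 61.28°  ·
  (2,3): δ = 138.76°  ·
  (2,4): δ = 90.36°  ·
  (2,5): δ = 7.69°  ✓
  (3,4): δ = 131.60°  ·
  (3,5): δ = 48.92°  ·
  (4,5): δ = 97.32°  ·
antipodal pairs: 3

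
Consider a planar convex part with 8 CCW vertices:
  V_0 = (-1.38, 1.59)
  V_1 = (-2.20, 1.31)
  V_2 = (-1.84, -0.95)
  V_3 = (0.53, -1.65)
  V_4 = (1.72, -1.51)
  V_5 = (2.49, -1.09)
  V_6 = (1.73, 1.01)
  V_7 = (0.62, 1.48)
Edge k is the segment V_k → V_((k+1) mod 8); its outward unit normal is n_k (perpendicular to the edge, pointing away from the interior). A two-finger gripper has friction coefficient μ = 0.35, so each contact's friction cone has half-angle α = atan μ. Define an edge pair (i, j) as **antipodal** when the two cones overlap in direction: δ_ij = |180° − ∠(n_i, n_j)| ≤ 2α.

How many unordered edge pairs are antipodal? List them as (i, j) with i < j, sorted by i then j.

α = atan 0.35 = 19.29°;  2α = 38.58°
n_0 = (-0.3231, +0.9463)
n_1 = (-0.9875, -0.1573)
n_2 = (-0.2833, -0.9590)
n_3 = (+0.1168, -0.9932)
n_4 = (+0.4789, -0.8779)
n_5 = (+0.9403, +0.3403)
n_6 = (+0.3899, +0.9209)
n_7 = (+0.0549, +0.9985)
  (0,1): δ = 99.80°  ·
  (0,2): δ = 35.31°  ✓
  (0,3): δ = 12.14°  ✓
  (0,4): δ = 9.76°  ✓
  (0,5): δ = 91.04°  ·
  (0,6): δ = 138.20°  ·
  (0,7): δ = 158.00°  ·
  (1,2): δ = 115.51°  ·
  (1,3): δ = 92.34°  ·
  (1,4): δ = 70.44°  ·
  (1,5): δ = 10.84°  ✓
  (1,6): δ = 58.00°  ·
  (1,7): δ = 77.80°  ·
  (2,3): δ = 156.84°  ·
  (2,4): δ = 134.93°  ·
  (2,5): δ = 53.65°  ·
  (2,6): δ = 6.49°  ✓
  (2,7): δ = 13.31°  ✓
  (3,4): δ = 158.10°  ·
  (3,5): δ = 76.81°  ·
  (3,6): δ = 29.66°  ✓
  (3,7): δ = 9.86°  ✓
  (4,5): δ = 98.72°  ·
  (4,6): δ = 51.56°  ·
  (4,7): δ = 31.76°  ✓
  (5,6): δ = 132.84°  ·
  (5,7): δ = 113.04°  ·
  (6,7): δ = 160.20°  ·
antipodal pairs: 9

count = 9; pairs: (0,2), (0,3), (0,4), (1,5), (2,6), (2,7), (3,6), (3,7), (4,7)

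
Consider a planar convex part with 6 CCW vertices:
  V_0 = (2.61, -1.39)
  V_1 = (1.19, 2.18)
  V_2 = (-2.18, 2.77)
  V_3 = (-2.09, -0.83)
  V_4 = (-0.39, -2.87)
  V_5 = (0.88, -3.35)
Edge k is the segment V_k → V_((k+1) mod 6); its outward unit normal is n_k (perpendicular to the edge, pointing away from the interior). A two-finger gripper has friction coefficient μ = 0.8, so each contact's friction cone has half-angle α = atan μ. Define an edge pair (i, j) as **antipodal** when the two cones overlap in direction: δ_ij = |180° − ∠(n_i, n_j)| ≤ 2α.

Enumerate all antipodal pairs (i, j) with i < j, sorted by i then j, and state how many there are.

α = atan 0.8 = 38.66°;  2α = 77.32°
n_0 = (+0.9292, +0.3696)
n_1 = (+0.1725, +0.9850)
n_2 = (-0.9997, -0.0250)
n_3 = (-0.7682, -0.6402)
n_4 = (-0.3535, -0.9354)
n_5 = (+0.7497, -0.6617)
  (0,1): δ = 121.62°  ·
  (0,2): δ = 20.26°  ✓
  (0,3): δ = 18.11°  ✓
  (0,4): δ = 47.61°  ✓
  (0,5): δ = 116.88°  ·
  (1,2): δ = 78.64°  ·
  (1,3): δ = 40.26°  ✓
  (1,4): δ = 10.77°  ✓
  (1,5): δ = 58.50°  ✓
  (2,3): δ = 141.63°  ·
  (2,4): δ = 112.14°  ·
  (2,5): δ = 42.87°  ✓
  (3,4): δ = 150.51°  ·
  (3,5): δ = 81.24°  ·
  (4,5): δ = 110.73°  ·
antipodal pairs: 7

count = 7; pairs: (0,2), (0,3), (0,4), (1,3), (1,4), (1,5), (2,5)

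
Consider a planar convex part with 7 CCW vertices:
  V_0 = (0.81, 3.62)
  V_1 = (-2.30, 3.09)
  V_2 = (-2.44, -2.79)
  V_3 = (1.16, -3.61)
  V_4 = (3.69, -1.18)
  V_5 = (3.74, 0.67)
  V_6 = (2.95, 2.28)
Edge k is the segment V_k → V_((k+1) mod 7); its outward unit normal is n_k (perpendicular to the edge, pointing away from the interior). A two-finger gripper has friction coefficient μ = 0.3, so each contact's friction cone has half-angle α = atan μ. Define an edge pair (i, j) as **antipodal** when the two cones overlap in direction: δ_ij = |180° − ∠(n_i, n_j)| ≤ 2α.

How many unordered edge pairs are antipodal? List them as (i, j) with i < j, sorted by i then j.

α = atan 0.3 = 16.70°;  2α = 33.40°
n_0 = (-0.1680, +0.9858)
n_1 = (-0.9997, +0.0238)
n_2 = (-0.2221, -0.9750)
n_3 = (+0.6927, -0.7212)
n_4 = (+0.9996, -0.0270)
n_5 = (+0.8977, +0.4405)
n_6 = (+0.5307, +0.8476)
  (0,1): δ = 101.04°  ·
  (0,2): δ = 22.50°  ✓
  (0,3): δ = 34.17°  ·
  (0,4): δ = 78.78°  ·
  (0,5): δ = 106.47°  ·
  (0,6): δ = 138.28°  ·
  (1,2): δ = 101.47°  ·
  (1,3): δ = 44.79°  ·
  (1,4): δ = 0.18°  ✓
  (1,5): δ = 27.50°  ✓
  (1,6): δ = 59.31°  ·
  (2,3): δ = 123.32°  ·
  (2,4): δ = 78.72°  ·
  (2,5): δ = 51.03°  ·
  (2,6): δ = 19.22°  ✓
  (3,4): δ = 135.39°  ·
  (3,5): δ = 107.71°  ·
  (3,6): δ = 75.90°  ·
  (4,5): δ = 152.32°  ·
  (4,6): δ = 120.51°  ·
  (5,6): δ = 148.19°  ·
antipodal pairs: 4

count = 4; pairs: (0,2), (1,4), (1,5), (2,6)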